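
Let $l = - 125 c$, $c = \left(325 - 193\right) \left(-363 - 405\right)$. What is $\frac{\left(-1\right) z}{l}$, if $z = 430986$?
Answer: $- \frac{71831}{2112000} \approx -0.034011$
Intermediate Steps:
$c = -101376$ ($c = 132 \left(-768\right) = -101376$)
$l = 12672000$ ($l = \left(-125\right) \left(-101376\right) = 12672000$)
$\frac{\left(-1\right) z}{l} = \frac{\left(-1\right) 430986}{12672000} = \left(-430986\right) \frac{1}{12672000} = - \frac{71831}{2112000}$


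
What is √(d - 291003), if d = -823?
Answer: I*√291826 ≈ 540.21*I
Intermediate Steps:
√(d - 291003) = √(-823 - 291003) = √(-291826) = I*√291826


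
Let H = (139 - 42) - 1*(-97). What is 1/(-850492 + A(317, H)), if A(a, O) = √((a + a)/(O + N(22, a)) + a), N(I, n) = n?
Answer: -434601412/369625023932083 - 3*√9233259/369625023932083 ≈ -1.1758e-6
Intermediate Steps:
H = 194 (H = 97 + 97 = 194)
A(a, O) = √(a + 2*a/(O + a)) (A(a, O) = √((a + a)/(O + a) + a) = √((2*a)/(O + a) + a) = √(2*a/(O + a) + a) = √(a + 2*a/(O + a)))
1/(-850492 + A(317, H)) = 1/(-850492 + √(317*(2 + 194 + 317)/(194 + 317))) = 1/(-850492 + √(317*513/511)) = 1/(-850492 + √(317*(1/511)*513)) = 1/(-850492 + √(162621/511)) = 1/(-850492 + 3*√9233259/511)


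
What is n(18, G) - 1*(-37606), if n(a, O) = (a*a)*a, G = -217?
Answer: 43438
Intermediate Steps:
n(a, O) = a³ (n(a, O) = a²*a = a³)
n(18, G) - 1*(-37606) = 18³ - 1*(-37606) = 5832 + 37606 = 43438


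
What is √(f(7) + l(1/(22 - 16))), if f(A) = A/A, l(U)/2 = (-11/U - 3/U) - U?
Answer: I*√1506/3 ≈ 12.936*I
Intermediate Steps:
l(U) = -28/U - 2*U (l(U) = 2*((-11/U - 3/U) - U) = 2*(-14/U - U) = 2*(-U - 14/U) = -28/U - 2*U)
f(A) = 1
√(f(7) + l(1/(22 - 16))) = √(1 + (-28/(1/(22 - 16)) - 2/(22 - 16))) = √(1 + (-28/(1/6) - 2/6)) = √(1 + (-28/⅙ - 2*⅙)) = √(1 + (-28*6 - ⅓)) = √(1 + (-168 - ⅓)) = √(1 - 505/3) = √(-502/3) = I*√1506/3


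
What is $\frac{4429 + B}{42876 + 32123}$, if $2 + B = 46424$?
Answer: $\frac{50851}{74999} \approx 0.67802$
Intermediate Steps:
$B = 46422$ ($B = -2 + 46424 = 46422$)
$\frac{4429 + B}{42876 + 32123} = \frac{4429 + 46422}{42876 + 32123} = \frac{50851}{74999}$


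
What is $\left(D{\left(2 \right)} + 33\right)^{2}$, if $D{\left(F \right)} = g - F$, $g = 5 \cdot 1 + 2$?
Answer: $1444$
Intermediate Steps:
$g = 7$ ($g = 5 + 2 = 7$)
$D{\left(F \right)} = 7 - F$
$\left(D{\left(2 \right)} + 33\right)^{2} = \left(\left(7 - 2\right) + 33\right)^{2} = \left(5 + 33\right)^{2} = 38^{2} = 1444$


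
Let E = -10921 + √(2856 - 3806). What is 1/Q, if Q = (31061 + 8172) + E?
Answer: 14156/400785147 - 5*I*√38/801570294 ≈ 3.5321e-5 - 3.8452e-8*I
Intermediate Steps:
E = -10921 + 5*I*√38 (E = -10921 + √(-950) = -10921 + 5*I*√38 ≈ -10921.0 + 30.822*I)
Q = 28312 + 5*I*√38 (Q = (31061 + 8172) + (-10921 + 5*I*√38) = 39233 + (-10921 + 5*I*√38) = 28312 + 5*I*√38 ≈ 28312.0 + 30.822*I)
1/Q = 1/(28312 + 5*I*√38)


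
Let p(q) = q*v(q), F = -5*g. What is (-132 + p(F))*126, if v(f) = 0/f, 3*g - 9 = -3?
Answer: -16632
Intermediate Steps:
g = 2 (g = 3 + (⅓)*(-3) = 3 - 1 = 2)
v(f) = 0
F = -10 (F = -5*2 = -10)
p(q) = 0 (p(q) = q*0 = 0)
(-132 + p(F))*126 = (-132 + 0)*126 = -132*126 = -16632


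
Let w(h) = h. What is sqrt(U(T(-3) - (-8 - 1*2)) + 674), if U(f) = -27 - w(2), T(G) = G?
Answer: sqrt(645) ≈ 25.397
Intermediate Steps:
U(f) = -29 (U(f) = -27 - 1*2 = -27 - 2 = -29)
sqrt(U(T(-3) - (-8 - 1*2)) + 674) = sqrt(-29 + 674) = sqrt(645)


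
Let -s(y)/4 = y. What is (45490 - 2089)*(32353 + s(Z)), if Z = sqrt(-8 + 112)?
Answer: 1404152553 - 347208*sqrt(26) ≈ 1.4024e+9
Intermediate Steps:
Z = 2*sqrt(26) (Z = sqrt(104) = 2*sqrt(26) ≈ 10.198)
s(y) = -4*y
(45490 - 2089)*(32353 + s(Z)) = (45490 - 2089)*(32353 - 8*sqrt(26)) = 43401*(32353 - 8*sqrt(26)) = 1404152553 - 347208*sqrt(26)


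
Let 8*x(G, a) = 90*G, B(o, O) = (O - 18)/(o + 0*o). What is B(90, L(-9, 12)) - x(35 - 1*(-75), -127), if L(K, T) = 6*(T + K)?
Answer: -2475/2 ≈ -1237.5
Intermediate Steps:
L(K, T) = 6*K + 6*T (L(K, T) = 6*(K + T) = 6*K + 6*T)
B(o, O) = (-18 + O)/o (B(o, O) = (-18 + O)/(o + 0) = (-18 + O)/o)
x(G, a) = 45*G/4 (x(G, a) = (90*G)/8 = 45*G/4)
B(90, L(-9, 12)) - x(35 - 1*(-75), -127) = (-18 + (6*(-9) + 6*12))/90 - 45*(35 - 1*(-75))/4 = (-18 + (-54 + 72))/90 - 45*(35 + 75)/4 = (-18 + 18)/90 - 45*110/4 = (1/90)*0 - 1*2475/2 = 0 - 2475/2 = -2475/2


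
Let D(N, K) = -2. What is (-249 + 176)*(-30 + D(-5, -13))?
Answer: 2336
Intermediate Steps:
(-249 + 176)*(-30 + D(-5, -13)) = (-249 + 176)*(-30 - 2) = -73*(-32) = 2336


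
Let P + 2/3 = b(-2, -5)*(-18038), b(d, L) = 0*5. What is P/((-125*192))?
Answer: 1/36000 ≈ 2.7778e-5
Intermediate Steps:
b(d, L) = 0
P = -2/3 (P = -2/3 + 0*(-18038) = -2/3 + 0 = -2/3 ≈ -0.66667)
P/((-125*192)) = -2/(3*((-125*192))) = -2/3/(-24000) = -2/3*(-1/24000) = 1/36000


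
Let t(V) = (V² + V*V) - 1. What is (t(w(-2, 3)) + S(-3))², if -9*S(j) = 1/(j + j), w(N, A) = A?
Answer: 844561/2916 ≈ 289.63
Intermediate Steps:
t(V) = -1 + 2*V² (t(V) = (V² + V²) - 1 = 2*V² - 1 = -1 + 2*V²)
S(j) = -1/(18*j) (S(j) = -1/(9*(j + j)) = -1/(2*j)/9 = -1/(18*j))
(t(w(-2, 3)) + S(-3))² = ((-1 + 2*3²) - 1/18/(-3))² = ((-1 + 2*9) - 1/18*(-⅓))² = ((-1 + 18) + 1/54)² = (17 + 1/54)² = (919/54)² = 844561/2916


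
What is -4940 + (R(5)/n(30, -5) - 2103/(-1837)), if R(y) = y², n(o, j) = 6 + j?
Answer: -9026752/1837 ≈ -4913.9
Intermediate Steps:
-4940 + (R(5)/n(30, -5) - 2103/(-1837)) = -4940 + (5²/(6 - 5) - 2103/(-1837)) = -4940 + (25/1 - 2103*(-1/1837)) = -4940 + (25*1 + 2103/1837) = -4940 + (25 + 2103/1837) = -4940 + 48028/1837 = -9026752/1837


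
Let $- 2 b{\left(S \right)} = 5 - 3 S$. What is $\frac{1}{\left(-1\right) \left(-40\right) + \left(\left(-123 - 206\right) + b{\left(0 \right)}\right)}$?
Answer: $- \frac{2}{583} \approx -0.0034305$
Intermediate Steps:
$b{\left(S \right)} = - \frac{5}{2} + \frac{3 S}{2}$ ($b{\left(S \right)} = - \frac{5 - 3 S}{2} = - \frac{5}{2} + \frac{3 S}{2}$)
$\frac{1}{\left(-1\right) \left(-40\right) + \left(\left(-123 - 206\right) + b{\left(0 \right)}\right)} = \frac{1}{\left(-1\right) \left(-40\right) + \left(\left(-123 - 206\right) + \left(- \frac{5}{2} + \frac{3}{2} \cdot 0\right)\right)} = \frac{1}{40 + \left(\left(-123 - 206\right) + \left(- \frac{5}{2} + 0\right)\right)} = \frac{1}{40 - \frac{663}{2}} = \frac{1}{- \frac{583}{2}} = - \frac{2}{583}$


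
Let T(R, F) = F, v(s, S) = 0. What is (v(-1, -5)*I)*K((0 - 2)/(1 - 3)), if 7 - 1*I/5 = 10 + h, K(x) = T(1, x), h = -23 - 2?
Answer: 0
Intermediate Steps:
h = -25
K(x) = x
I = 110 (I = 35 - 5*(10 - 25) = 35 - 5*(-15) = 35 + 75 = 110)
(v(-1, -5)*I)*K((0 - 2)/(1 - 3)) = (0*110)*((0 - 2)/(1 - 3)) = 0*(-2/(-2)) = 0*(-2*(-1/2)) = 0*1 = 0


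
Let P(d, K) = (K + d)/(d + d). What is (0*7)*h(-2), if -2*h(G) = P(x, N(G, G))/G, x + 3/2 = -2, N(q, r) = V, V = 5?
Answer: 0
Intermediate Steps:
N(q, r) = 5
x = -7/2 (x = -3/2 - 2 = -7/2 ≈ -3.5000)
P(d, K) = (K + d)/(2*d) (P(d, K) = (K + d)/((2*d)) = (K + d)*(1/(2*d)) = (K + d)/(2*d))
h(G) = 3/(28*G) (h(G) = -(5 - 7/2)/(2*(-7/2))/(2*G) = -(½)*(-2/7)*(3/2)/(2*G) = -(-3)/(28*G) = 3/(28*G))
(0*7)*h(-2) = (0*7)*((3/28)/(-2)) = 0*((3/28)*(-½)) = 0*(-3/56) = 0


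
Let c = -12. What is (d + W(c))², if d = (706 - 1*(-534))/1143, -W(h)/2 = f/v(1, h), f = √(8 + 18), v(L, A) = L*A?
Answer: 4962293/2612898 + 1240*√26/3429 ≈ 3.7431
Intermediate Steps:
v(L, A) = A*L
f = √26 ≈ 5.0990
W(h) = -2*√26/h (W(h) = -2*√26/(h*1) = -2*√26/h)
d = 1240/1143 (d = (706 + 534)*(1/1143) = 1240*(1/1143) = 1240/1143 ≈ 1.0849)
(d + W(c))² = (1240/1143 - 2*√26/(-12))² = (1240/1143 - 2*√26*(-1/12))² = (1240/1143 + √26/6)²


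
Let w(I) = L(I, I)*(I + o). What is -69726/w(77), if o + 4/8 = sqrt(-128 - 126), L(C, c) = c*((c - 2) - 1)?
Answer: -10668078/69586825 + 139452*I*sqrt(254)/69586825 ≈ -0.15331 + 0.031938*I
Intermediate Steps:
L(C, c) = c*(-3 + c) (L(C, c) = c*((-2 + c) - 1) = c*(-3 + c))
o = -1/2 + I*sqrt(254) (o = -1/2 + sqrt(-128 - 126) = -1/2 + sqrt(-254) = -1/2 + I*sqrt(254) ≈ -0.5 + 15.937*I)
w(I) = I*(-3 + I)*(-1/2 + I + I*sqrt(254)) (w(I) = (I*(-3 + I))*(I + (-1/2 + I*sqrt(254))) = (I*(-3 + I))*(-1/2 + I + I*sqrt(254)) = I*(-3 + I)*(-1/2 + I + I*sqrt(254)))
-69726/w(77) = -69726*2/(77*(-3 + 77)*(-1 + 2*77 + 2*I*sqrt(254))) = -69726*1/(2849*(-1 + 154 + 2*I*sqrt(254))) = -69726*1/(2849*(153 + 2*I*sqrt(254))) = -69726/(435897 + 5698*I*sqrt(254))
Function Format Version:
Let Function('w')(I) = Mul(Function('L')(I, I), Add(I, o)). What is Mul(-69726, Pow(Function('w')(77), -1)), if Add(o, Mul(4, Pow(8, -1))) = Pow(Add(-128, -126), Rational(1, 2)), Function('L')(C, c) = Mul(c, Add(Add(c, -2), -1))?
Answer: Add(Rational(-10668078, 69586825), Mul(Rational(139452, 69586825), I, Pow(254, Rational(1, 2)))) ≈ Add(-0.15331, Mul(0.031938, I))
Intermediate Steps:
Function('L')(C, c) = Mul(c, Add(-3, c)) (Function('L')(C, c) = Mul(c, Add(Add(-2, c), -1)) = Mul(c, Add(-3, c)))
o = Add(Rational(-1, 2), Mul(I, Pow(254, Rational(1, 2)))) (o = Add(Rational(-1, 2), Pow(Add(-128, -126), Rational(1, 2))) = Add(Rational(-1, 2), Pow(-254, Rational(1, 2))) = Add(Rational(-1, 2), Mul(I, Pow(254, Rational(1, 2)))) ≈ Add(-0.50000, Mul(15.937, I)))
Function('w')(I) = Mul(I, Add(-3, I), Add(Rational(-1, 2), I, Mul(I, Pow(254, Rational(1, 2))))) (Function('w')(I) = Mul(Mul(I, Add(-3, I)), Add(I, Add(Rational(-1, 2), Mul(I, Pow(254, Rational(1, 2)))))) = Mul(Mul(I, Add(-3, I)), Add(Rational(-1, 2), I, Mul(I, Pow(254, Rational(1, 2))))) = Mul(I, Add(-3, I), Add(Rational(-1, 2), I, Mul(I, Pow(254, Rational(1, 2))))))
Mul(-69726, Pow(Function('w')(77), -1)) = Mul(-69726, Pow(Mul(Rational(1, 2), 77, Add(-3, 77), Add(-1, Mul(2, 77), Mul(2, I, Pow(254, Rational(1, 2))))), -1)) = Mul(-69726, Pow(Mul(Rational(1, 2), 77, 74, Add(-1, 154, Mul(2, I, Pow(254, Rational(1, 2))))), -1)) = Mul(-69726, Pow(Mul(Rational(1, 2), 77, 74, Add(153, Mul(2, I, Pow(254, Rational(1, 2))))), -1)) = Mul(-69726, Pow(Add(435897, Mul(5698, I, Pow(254, Rational(1, 2)))), -1))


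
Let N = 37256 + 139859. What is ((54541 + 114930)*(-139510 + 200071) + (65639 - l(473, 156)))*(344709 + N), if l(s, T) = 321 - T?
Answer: 5355687765837920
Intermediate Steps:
N = 177115
((54541 + 114930)*(-139510 + 200071) + (65639 - l(473, 156)))*(344709 + N) = ((54541 + 114930)*(-139510 + 200071) + (65639 - (321 - 1*156)))*(344709 + 177115) = (169471*60561 + (65639 - (321 - 156)))*521824 = (10263333231 + (65639 - 1*165))*521824 = (10263333231 + (65639 - 165))*521824 = (10263333231 + 65474)*521824 = 10263398705*521824 = 5355687765837920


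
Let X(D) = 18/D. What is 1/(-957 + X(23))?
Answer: -23/21993 ≈ -0.0010458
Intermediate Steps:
1/(-957 + X(23)) = 1/(-957 + 18/23) = 1/(-21993/23) = -23/21993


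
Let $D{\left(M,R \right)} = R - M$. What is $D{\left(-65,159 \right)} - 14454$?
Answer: $-14230$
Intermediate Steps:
$D{\left(-65,159 \right)} - 14454 = \left(159 - -65\right) - 14454 = \left(159 + 65\right) - 14454 = 224 - 14454 = -14230$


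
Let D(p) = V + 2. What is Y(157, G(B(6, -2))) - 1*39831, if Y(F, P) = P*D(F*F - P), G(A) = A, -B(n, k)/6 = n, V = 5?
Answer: -40083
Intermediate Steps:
B(n, k) = -6*n
D(p) = 7 (D(p) = 5 + 2 = 7)
Y(F, P) = 7*P (Y(F, P) = P*7 = 7*P)
Y(157, G(B(6, -2))) - 1*39831 = 7*(-6*6) - 1*39831 = 7*(-36) - 39831 = -252 - 39831 = -40083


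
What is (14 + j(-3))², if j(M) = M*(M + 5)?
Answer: 64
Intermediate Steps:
j(M) = M*(5 + M)
(14 + j(-3))² = (14 - 3*(5 - 3))² = (14 - 3*2)² = (14 - 6)² = 8² = 64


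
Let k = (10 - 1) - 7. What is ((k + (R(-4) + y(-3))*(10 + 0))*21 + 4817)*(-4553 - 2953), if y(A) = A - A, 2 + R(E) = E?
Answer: -27014094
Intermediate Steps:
R(E) = -2 + E
y(A) = 0
k = 2 (k = 9 - 7 = 2)
((k + (R(-4) + y(-3))*(10 + 0))*21 + 4817)*(-4553 - 2953) = ((2 + ((-2 - 4) + 0)*(10 + 0))*21 + 4817)*(-4553 - 2953) = ((2 + (-6 + 0)*10)*21 + 4817)*(-7506) = ((2 - 6*10)*21 + 4817)*(-7506) = ((2 - 60)*21 + 4817)*(-7506) = (-58*21 + 4817)*(-7506) = (-1218 + 4817)*(-7506) = 3599*(-7506) = -27014094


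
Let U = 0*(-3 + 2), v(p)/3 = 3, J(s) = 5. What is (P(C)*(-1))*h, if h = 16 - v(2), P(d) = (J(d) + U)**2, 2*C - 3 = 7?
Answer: -175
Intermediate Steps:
C = 5 (C = 3/2 + (1/2)*7 = 3/2 + 7/2 = 5)
v(p) = 9 (v(p) = 3*3 = 9)
U = 0 (U = 0*(-1) = 0)
P(d) = 25 (P(d) = (5 + 0)**2 = 5**2 = 25)
h = 7 (h = 16 - 1*9 = 16 - 9 = 7)
(P(C)*(-1))*h = (25*(-1))*7 = -25*7 = -175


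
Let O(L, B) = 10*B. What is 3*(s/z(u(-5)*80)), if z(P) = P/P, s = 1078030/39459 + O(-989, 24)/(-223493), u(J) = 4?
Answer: 240922688630/2939603429 ≈ 81.958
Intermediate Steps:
s = 240922688630/8818810287 (s = 1078030/39459 + (10*24)/(-223493) = 1078030*(1/39459) + 240*(-1/223493) = 1078030/39459 - 240/223493 = 240922688630/8818810287 ≈ 27.319)
z(P) = 1
3*(s/z(u(-5)*80)) = 3*((240922688630/8818810287)/1) = 3*((240922688630/8818810287)*1) = 3*(240922688630/8818810287) = 240922688630/2939603429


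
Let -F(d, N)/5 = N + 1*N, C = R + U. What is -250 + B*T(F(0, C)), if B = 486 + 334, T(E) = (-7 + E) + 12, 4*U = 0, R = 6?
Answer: -45350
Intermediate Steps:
U = 0 (U = (¼)*0 = 0)
C = 6 (C = 6 + 0 = 6)
F(d, N) = -10*N (F(d, N) = -5*(N + 1*N) = -5*(N + N) = -10*N)
T(E) = 5 + E
B = 820
-250 + B*T(F(0, C)) = -250 + 820*(5 - 10*6) = -250 + 820*(5 - 60) = -250 + 820*(-55) = -250 - 45100 = -45350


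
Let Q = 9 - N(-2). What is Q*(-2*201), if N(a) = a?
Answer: -4422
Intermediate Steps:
Q = 11 (Q = 9 - 1*(-2) = 9 + 2 = 11)
Q*(-2*201) = 11*(-2*201) = 11*(-402) = -4422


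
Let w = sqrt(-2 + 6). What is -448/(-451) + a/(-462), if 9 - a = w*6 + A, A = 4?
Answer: 2729/2706 ≈ 1.0085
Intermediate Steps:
w = 2 (w = sqrt(4) = 2)
a = -7 (a = 9 - (2*6 + 4) = 9 - (12 + 4) = 9 - 1*16 = 9 - 16 = -7)
-448/(-451) + a/(-462) = -448/(-451) - 7/(-462) = -448*(-1/451) - 7*(-1/462) = 448/451 + 1/66 = 2729/2706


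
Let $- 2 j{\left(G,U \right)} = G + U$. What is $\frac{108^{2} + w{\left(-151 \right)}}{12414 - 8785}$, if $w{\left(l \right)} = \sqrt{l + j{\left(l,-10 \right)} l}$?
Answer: $\frac{11664}{3629} + \frac{i \sqrt{49226}}{7258} \approx 3.2141 + 0.030569 i$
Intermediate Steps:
$j{\left(G,U \right)} = - \frac{G}{2} - \frac{U}{2}$ ($j{\left(G,U \right)} = - \frac{G + U}{2} = - \frac{G}{2} - \frac{U}{2}$)
$w{\left(l \right)} = \sqrt{l + l \left(5 - \frac{l}{2}\right)}$ ($w{\left(l \right)} = \sqrt{l + \left(- \frac{l}{2} - -5\right) l} = \sqrt{l + \left(- \frac{l}{2} + 5\right) l} = \sqrt{l + \left(5 - \frac{l}{2}\right) l} = \sqrt{l + l \left(5 - \frac{l}{2}\right)}$)
$\frac{108^{2} + w{\left(-151 \right)}}{12414 - 8785} = \frac{108^{2} + \frac{\sqrt{2} \sqrt{- 151 \left(12 - -151\right)}}{2}}{12414 - 8785} = \frac{11664 + \frac{\sqrt{2} \sqrt{- 151 \left(12 + 151\right)}}{2}}{3629} = \left(11664 + \frac{\sqrt{2} \sqrt{\left(-151\right) 163}}{2}\right) \frac{1}{3629} = \left(11664 + \frac{\sqrt{2} \sqrt{-24613}}{2}\right) \frac{1}{3629} = \left(11664 + \frac{\sqrt{2} i \sqrt{24613}}{2}\right) \frac{1}{3629} = \left(11664 + \frac{i \sqrt{49226}}{2}\right) \frac{1}{3629} = \frac{11664}{3629} + \frac{i \sqrt{49226}}{7258}$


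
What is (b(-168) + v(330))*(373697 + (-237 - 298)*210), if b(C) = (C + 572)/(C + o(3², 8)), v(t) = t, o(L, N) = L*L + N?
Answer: 6707732102/79 ≈ 8.4908e+7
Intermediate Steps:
o(L, N) = N + L² (o(L, N) = L² + N = N + L²)
b(C) = (572 + C)/(89 + C) (b(C) = (C + 572)/(C + (8 + (3²)²)) = (572 + C)/(C + (8 + 9²)) = (572 + C)/(C + (8 + 81)) = (572 + C)/(C + 89) = (572 + C)/(89 + C))
(b(-168) + v(330))*(373697 + (-237 - 298)*210) = ((572 - 168)/(89 - 168) + 330)*(373697 + (-237 - 298)*210) = (404/(-79) + 330)*(373697 - 535*210) = (-1/79*404 + 330)*(373697 - 112350) = (-404/79 + 330)*261347 = (25666/79)*261347 = 6707732102/79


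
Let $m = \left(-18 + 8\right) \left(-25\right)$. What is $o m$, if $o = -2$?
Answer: $-500$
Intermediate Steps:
$m = 250$ ($m = \left(-10\right) \left(-25\right) = 250$)
$o m = \left(-2\right) 250 = -500$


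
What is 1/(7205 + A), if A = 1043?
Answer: 1/8248 ≈ 0.00012124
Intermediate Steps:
1/(7205 + A) = 1/(7205 + 1043) = 1/8248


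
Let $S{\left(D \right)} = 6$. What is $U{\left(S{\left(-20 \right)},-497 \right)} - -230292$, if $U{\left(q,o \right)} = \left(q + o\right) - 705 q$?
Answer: $225571$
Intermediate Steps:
$U{\left(q,o \right)} = o - 704 q$ ($U{\left(q,o \right)} = \left(o + q\right) - 705 q = o - 704 q$)
$U{\left(S{\left(-20 \right)},-497 \right)} - -230292 = \left(-497 - 4224\right) - -230292 = \left(-497 - 4224\right) + 230292 = -4721 + 230292 = 225571$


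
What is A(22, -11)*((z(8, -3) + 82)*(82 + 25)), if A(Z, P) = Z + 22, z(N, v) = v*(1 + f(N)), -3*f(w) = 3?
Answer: 386056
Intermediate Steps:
f(w) = -1 (f(w) = -1/3*3 = -1)
z(N, v) = 0 (z(N, v) = v*(1 - 1) = v*0 = 0)
A(Z, P) = 22 + Z
A(22, -11)*((z(8, -3) + 82)*(82 + 25)) = (22 + 22)*((0 + 82)*(82 + 25)) = 44*(82*107) = 44*8774 = 386056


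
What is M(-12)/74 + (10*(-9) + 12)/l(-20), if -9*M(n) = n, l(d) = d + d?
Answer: 4369/2220 ≈ 1.9680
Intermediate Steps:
l(d) = 2*d
M(n) = -n/9
M(-12)/74 + (10*(-9) + 12)/l(-20) = -1/9*(-12)/74 + (10*(-9) + 12)/((2*(-20))) = (4/3)*(1/74) + (-90 + 12)/(-40) = 2/111 - 78*(-1/40) = 2/111 + 39/20 = 4369/2220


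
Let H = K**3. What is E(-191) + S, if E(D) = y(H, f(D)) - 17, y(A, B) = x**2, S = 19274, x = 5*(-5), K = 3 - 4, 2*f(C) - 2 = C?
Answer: 19882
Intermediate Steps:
f(C) = 1 + C/2
K = -1
x = -25
H = -1 (H = (-1)**3 = -1)
y(A, B) = 625 (y(A, B) = (-25)**2 = 625)
E(D) = 608 (E(D) = 625 - 17 = 608)
E(-191) + S = 608 + 19274 = 19882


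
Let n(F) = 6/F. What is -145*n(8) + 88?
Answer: -83/4 ≈ -20.750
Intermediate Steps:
-145*n(8) + 88 = -870/8 + 88 = -145*¾ + 88 = -435/4 + 88 = -83/4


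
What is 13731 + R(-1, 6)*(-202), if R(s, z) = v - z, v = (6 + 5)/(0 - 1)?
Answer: 17165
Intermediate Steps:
v = -11 (v = 11/(-1) = 11*(-1) = -11)
R(s, z) = -11 - z
13731 + R(-1, 6)*(-202) = 13731 + (-11 - 1*6)*(-202) = 13731 + (-11 - 6)*(-202) = 13731 - 17*(-202) = 13731 + 3434 = 17165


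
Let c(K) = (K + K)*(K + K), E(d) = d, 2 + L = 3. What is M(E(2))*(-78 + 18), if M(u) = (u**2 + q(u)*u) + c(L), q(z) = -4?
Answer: 0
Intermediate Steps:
L = 1 (L = -2 + 3 = 1)
c(K) = 4*K**2 (c(K) = (2*K)*(2*K) = 4*K**2)
M(u) = 4 + u**2 - 4*u (M(u) = (u**2 - 4*u) + 4*1**2 = (u**2 - 4*u) + 4*1 = (u**2 - 4*u) + 4 = 4 + u**2 - 4*u)
M(E(2))*(-78 + 18) = (4 + 2**2 - 4*2)*(-78 + 18) = (4 + 4 - 8)*(-60) = 0*(-60) = 0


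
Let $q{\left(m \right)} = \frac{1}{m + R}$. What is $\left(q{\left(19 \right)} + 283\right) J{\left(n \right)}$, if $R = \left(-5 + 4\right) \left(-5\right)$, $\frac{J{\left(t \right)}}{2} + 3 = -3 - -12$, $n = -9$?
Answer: $\frac{6793}{2} \approx 3396.5$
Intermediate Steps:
$J{\left(t \right)} = 12$ ($J{\left(t \right)} = -6 + 2 \left(-3 - -12\right) = -6 + 2 \left(-3 + 12\right) = -6 + 2 \cdot 9 = -6 + 18 = 12$)
$R = 5$ ($R = \left(-1\right) \left(-5\right) = 5$)
$q{\left(m \right)} = \frac{1}{5 + m}$ ($q{\left(m \right)} = \frac{1}{m + 5} = \frac{1}{5 + m}$)
$\left(q{\left(19 \right)} + 283\right) J{\left(n \right)} = \left(\frac{1}{5 + 19} + 283\right) 12 = \left(\frac{1}{24} + 283\right) 12 = \frac{6793}{24} \cdot 12 = \frac{6793}{2}$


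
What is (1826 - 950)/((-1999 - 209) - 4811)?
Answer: -876/7019 ≈ -0.12480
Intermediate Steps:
(1826 - 950)/((-1999 - 209) - 4811) = 876/(-2208 - 4811) = 876/(-7019) = 876*(-1/7019) = -876/7019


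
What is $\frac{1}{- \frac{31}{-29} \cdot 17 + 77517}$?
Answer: $\frac{29}{2248520} \approx 1.2897 \cdot 10^{-5}$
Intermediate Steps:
$\frac{1}{- \frac{31}{-29} \cdot 17 + 77517} = \frac{1}{\left(-31\right) \left(- \frac{1}{29}\right) 17 + 77517} = \frac{1}{\frac{31}{29} \cdot 17 + 77517} = \frac{1}{\frac{527}{29} + 77517} = \frac{1}{\frac{2248520}{29}} = \frac{29}{2248520}$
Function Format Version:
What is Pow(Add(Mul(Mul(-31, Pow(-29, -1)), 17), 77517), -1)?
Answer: Rational(29, 2248520) ≈ 1.2897e-5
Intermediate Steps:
Pow(Add(Mul(Mul(-31, Pow(-29, -1)), 17), 77517), -1) = Pow(Add(Mul(Mul(-31, Rational(-1, 29)), 17), 77517), -1) = Pow(Add(Mul(Rational(31, 29), 17), 77517), -1) = Pow(Add(Rational(527, 29), 77517), -1) = Pow(Rational(2248520, 29), -1) = Rational(29, 2248520)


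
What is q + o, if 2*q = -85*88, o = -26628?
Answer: -30368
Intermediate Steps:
q = -3740 (q = (-85*88)/2 = (1/2)*(-7480) = -3740)
q + o = -3740 - 26628 = -30368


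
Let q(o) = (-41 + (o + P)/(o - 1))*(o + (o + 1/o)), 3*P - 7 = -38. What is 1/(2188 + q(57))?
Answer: -342/817963 ≈ -0.00041811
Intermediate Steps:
P = -31/3 (P = 7/3 + (⅓)*(-38) = 7/3 - 38/3 = -31/3 ≈ -10.333)
q(o) = (-41 + (-31/3 + o)/(-1 + o))*(1/o + 2*o) (q(o) = (-41 + (o - 31/3)/(o - 1))*(o + (o + 1/o)) = (-41 + (-31/3 + o)/(-1 + o))*(1/o + 2*o))
1/(2188 + q(57)) = 1/(2188 + (4/3)*(23 - 60*57³ - 30*57 + 46*57²)/(57*(-1 + 57))) = 1/(2188 + (4/3)*(1/57)*(23 - 60*185193 - 1710 + 46*3249)/56) = 1/(2188 + (4/3)*(1/57)*(1/56)*(23 - 11111580 - 1710 + 149454)) = 1/(2188 + (4/3)*(1/57)*(1/56)*(-10963813)) = 1/(2188 - 1566259/342) = 1/(-817963/342) = -342/817963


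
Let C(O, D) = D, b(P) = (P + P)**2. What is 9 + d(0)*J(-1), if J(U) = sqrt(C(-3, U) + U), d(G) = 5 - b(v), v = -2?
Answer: 9 - 11*I*sqrt(2) ≈ 9.0 - 15.556*I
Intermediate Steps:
b(P) = 4*P**2 (b(P) = (2*P)**2 = 4*P**2)
d(G) = -11 (d(G) = 5 - 4*(-2)**2 = 5 - 4*4 = 5 - 1*16 = 5 - 16 = -11)
J(U) = sqrt(2)*sqrt(U) (J(U) = sqrt(U + U) = sqrt(2*U) = sqrt(2)*sqrt(U))
9 + d(0)*J(-1) = 9 - 11*sqrt(2)*sqrt(-1) = 9 - 11*sqrt(2)*I = 9 - 11*I*sqrt(2)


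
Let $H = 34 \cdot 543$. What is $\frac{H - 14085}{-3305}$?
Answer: $- \frac{4377}{3305} \approx -1.3244$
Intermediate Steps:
$H = 18462$
$\frac{H - 14085}{-3305} = \frac{18462 - 14085}{-3305} = \left(18462 - 14085\right) \left(- \frac{1}{3305}\right) = 4377 \left(- \frac{1}{3305}\right) = - \frac{4377}{3305}$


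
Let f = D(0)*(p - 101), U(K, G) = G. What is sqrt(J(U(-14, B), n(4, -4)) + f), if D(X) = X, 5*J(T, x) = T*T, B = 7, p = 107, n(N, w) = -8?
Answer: 7*sqrt(5)/5 ≈ 3.1305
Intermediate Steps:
J(T, x) = T**2/5 (J(T, x) = (T*T)/5 = T**2/5)
f = 0 (f = 0*(107 - 101) = 0*6 = 0)
sqrt(J(U(-14, B), n(4, -4)) + f) = sqrt((1/5)*7**2 + 0) = sqrt((1/5)*49 + 0) = sqrt(49/5 + 0) = sqrt(49/5) = 7*sqrt(5)/5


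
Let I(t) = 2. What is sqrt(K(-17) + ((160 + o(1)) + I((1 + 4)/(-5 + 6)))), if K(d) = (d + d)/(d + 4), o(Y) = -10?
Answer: sqrt(26130)/13 ≈ 12.434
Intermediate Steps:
K(d) = 2*d/(4 + d) (K(d) = (2*d)/(4 + d) = 2*d/(4 + d))
sqrt(K(-17) + ((160 + o(1)) + I((1 + 4)/(-5 + 6)))) = sqrt(2*(-17)/(4 - 17) + ((160 - 10) + 2)) = sqrt(2*(-17)/(-13) + (150 + 2)) = sqrt(2*(-17)*(-1/13) + 152) = sqrt(34/13 + 152) = sqrt(2010/13) = sqrt(26130)/13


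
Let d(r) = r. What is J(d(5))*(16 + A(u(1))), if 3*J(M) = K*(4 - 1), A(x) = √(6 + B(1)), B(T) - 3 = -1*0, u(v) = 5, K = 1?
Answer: 19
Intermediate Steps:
B(T) = 3 (B(T) = 3 - 1*0 = 3 + 0 = 3)
A(x) = 3 (A(x) = √(6 + 3) = √9 = 3)
J(M) = 1 (J(M) = (1*(4 - 1))/3 = (1*3)/3 = (⅓)*3 = 1)
J(d(5))*(16 + A(u(1))) = 1*(16 + 3) = 1*19 = 19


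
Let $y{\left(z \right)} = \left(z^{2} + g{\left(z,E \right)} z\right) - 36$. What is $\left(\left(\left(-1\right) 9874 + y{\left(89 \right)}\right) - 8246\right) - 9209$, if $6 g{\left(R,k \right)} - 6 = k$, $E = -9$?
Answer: $- \frac{38977}{2} \approx -19489.0$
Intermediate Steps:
$g{\left(R,k \right)} = 1 + \frac{k}{6}$
$y{\left(z \right)} = -36 + z^{2} - \frac{z}{2}$ ($y{\left(z \right)} = \left(z^{2} + \left(1 + \frac{1}{6} \left(-9\right)\right) z\right) - 36 = \left(z^{2} + \left(1 - \frac{3}{2}\right) z\right) - 36 = \left(z^{2} - \frac{z}{2}\right) - 36 = -36 + z^{2} - \frac{z}{2}$)
$\left(\left(\left(-1\right) 9874 + y{\left(89 \right)}\right) - 8246\right) - 9209 = \left(\left(\left(-1\right) 9874 - \left(\frac{161}{2} - 7921\right)\right) - 8246\right) - 9209 = \left(\left(-9874 - - \frac{15681}{2}\right) - 8246\right) - 9209 = \left(\left(-9874 + \frac{15681}{2}\right) - 8246\right) - 9209 = \left(- \frac{4067}{2} - 8246\right) - 9209 = - \frac{20559}{2} - 9209 = - \frac{38977}{2}$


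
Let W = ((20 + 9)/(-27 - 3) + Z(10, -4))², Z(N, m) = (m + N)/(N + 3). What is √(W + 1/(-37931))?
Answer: √55831097068549/14793090 ≈ 0.50510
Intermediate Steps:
Z(N, m) = (N + m)/(3 + N)
W = 38809/152100 (W = ((20 + 9)/(-27 - 3) + (10 - 4)/(3 + 10))² = (29/(-30) + 6/13)² = (29*(-1/30) + (1/13)*6)² = (-29/30 + 6/13)² = (-197/390)² = 38809/152100 ≈ 0.25515)
√(W + 1/(-37931)) = √(38809/152100 + 1/(-37931)) = √(38809/152100 - 1/37931) = √(1471912079/5769305100) = √55831097068549/14793090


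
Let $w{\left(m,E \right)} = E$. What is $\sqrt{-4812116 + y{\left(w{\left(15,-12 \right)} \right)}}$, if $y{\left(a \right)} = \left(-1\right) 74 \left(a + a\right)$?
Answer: $2 i \sqrt{1202585} \approx 2193.3 i$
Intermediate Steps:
$y{\left(a \right)} = - 148 a$ ($y{\left(a \right)} = - 74 \cdot 2 a = - 148 a$)
$\sqrt{-4812116 + y{\left(w{\left(15,-12 \right)} \right)}} = \sqrt{-4812116 - -1776} = \sqrt{-4812116 + 1776} = \sqrt{-4810340} = 2 i \sqrt{1202585}$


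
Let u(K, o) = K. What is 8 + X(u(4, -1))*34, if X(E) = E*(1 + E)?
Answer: 688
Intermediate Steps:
8 + X(u(4, -1))*34 = 8 + (4*(1 + 4))*34 = 8 + (4*5)*34 = 8 + 20*34 = 8 + 680 = 688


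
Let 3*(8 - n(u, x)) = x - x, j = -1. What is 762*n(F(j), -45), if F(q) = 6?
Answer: 6096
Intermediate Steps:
n(u, x) = 8 (n(u, x) = 8 - (x - x)/3 = 8 - ⅓*0 = 8 + 0 = 8)
762*n(F(j), -45) = 762*8 = 6096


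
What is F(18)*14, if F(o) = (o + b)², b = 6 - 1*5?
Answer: 5054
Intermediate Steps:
b = 1 (b = 6 - 5 = 1)
F(o) = (1 + o)² (F(o) = (o + 1)² = (1 + o)²)
F(18)*14 = (1 + 18)²*14 = 19²*14 = 361*14 = 5054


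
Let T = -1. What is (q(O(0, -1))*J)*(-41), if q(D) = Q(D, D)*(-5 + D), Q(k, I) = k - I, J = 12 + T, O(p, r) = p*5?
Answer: 0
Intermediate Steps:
O(p, r) = 5*p
J = 11 (J = 12 - 1 = 11)
q(D) = 0 (q(D) = (D - D)*(-5 + D) = 0*(-5 + D) = 0)
(q(O(0, -1))*J)*(-41) = (0*11)*(-41) = 0*(-41) = 0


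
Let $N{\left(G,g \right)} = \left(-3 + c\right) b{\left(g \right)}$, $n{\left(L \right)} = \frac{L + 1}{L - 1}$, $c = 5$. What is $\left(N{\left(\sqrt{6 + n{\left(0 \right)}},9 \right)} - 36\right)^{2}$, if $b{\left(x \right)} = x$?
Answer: $324$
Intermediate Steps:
$n{\left(L \right)} = \frac{1 + L}{-1 + L}$
$N{\left(G,g \right)} = 2 g$ ($N{\left(G,g \right)} = \left(-3 + 5\right) g = 2 g$)
$\left(N{\left(\sqrt{6 + n{\left(0 \right)}},9 \right)} - 36\right)^{2} = \left(2 \cdot 9 - 36\right)^{2} = \left(18 - 36\right)^{2} = \left(-18\right)^{2} = 324$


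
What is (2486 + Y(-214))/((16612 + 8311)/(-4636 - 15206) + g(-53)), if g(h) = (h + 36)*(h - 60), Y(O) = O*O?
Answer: 958011444/38091559 ≈ 25.150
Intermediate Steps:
Y(O) = O**2
g(h) = (-60 + h)*(36 + h) (g(h) = (36 + h)*(-60 + h) = (-60 + h)*(36 + h))
(2486 + Y(-214))/((16612 + 8311)/(-4636 - 15206) + g(-53)) = (2486 + (-214)**2)/((16612 + 8311)/(-4636 - 15206) + (-2160 + (-53)**2 - 24*(-53))) = (2486 + 45796)/(24923/(-19842) + (-2160 + 2809 + 1272)) = 48282/(24923*(-1/19842) + 1921) = 48282/(-24923/19842 + 1921) = 48282/(38091559/19842) = 48282*(19842/38091559) = 958011444/38091559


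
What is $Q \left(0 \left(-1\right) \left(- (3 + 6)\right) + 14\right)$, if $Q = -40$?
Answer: $-560$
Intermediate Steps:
$Q \left(0 \left(-1\right) \left(- (3 + 6)\right) + 14\right) = - 40 \left(0 \left(-1\right) \left(- (3 + 6)\right) + 14\right) = - 40 \left(0 \left(\left(-1\right) 9\right) + 14\right) = - 40 \left(0 \left(-9\right) + 14\right) = - 40 \left(0 + 14\right) = \left(-40\right) 14 = -560$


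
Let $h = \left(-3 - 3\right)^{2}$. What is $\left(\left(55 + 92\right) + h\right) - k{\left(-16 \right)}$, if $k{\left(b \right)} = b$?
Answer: $199$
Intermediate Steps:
$h = 36$ ($h = \left(-6\right)^{2} = 36$)
$\left(\left(55 + 92\right) + h\right) - k{\left(-16 \right)} = \left(\left(55 + 92\right) + 36\right) - -16 = \left(147 + 36\right) + 16 = 183 + 16 = 199$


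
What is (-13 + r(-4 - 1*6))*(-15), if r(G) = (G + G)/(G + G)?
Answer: 180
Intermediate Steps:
r(G) = 1 (r(G) = (2*G)/((2*G)) = (2*G)*(1/(2*G)) = 1)
(-13 + r(-4 - 1*6))*(-15) = (-13 + 1)*(-15) = -12*(-15) = 180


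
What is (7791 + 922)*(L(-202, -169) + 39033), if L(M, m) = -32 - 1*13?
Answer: 339702444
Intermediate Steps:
L(M, m) = -45 (L(M, m) = -32 - 13 = -45)
(7791 + 922)*(L(-202, -169) + 39033) = (7791 + 922)*(-45 + 39033) = 8713*38988 = 339702444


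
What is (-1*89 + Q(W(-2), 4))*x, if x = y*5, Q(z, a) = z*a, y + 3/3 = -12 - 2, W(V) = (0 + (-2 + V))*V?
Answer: 4275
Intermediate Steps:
W(V) = V*(-2 + V) (W(V) = (-2 + V)*V = V*(-2 + V))
y = -15 (y = -1 + (-12 - 2) = -1 - 14 = -15)
Q(z, a) = a*z
x = -75 (x = -15*5 = -75)
(-1*89 + Q(W(-2), 4))*x = (-1*89 + 4*(-2*(-2 - 2)))*(-75) = (-89 + 4*(-2*(-4)))*(-75) = (-89 + 4*8)*(-75) = (-89 + 32)*(-75) = -57*(-75) = 4275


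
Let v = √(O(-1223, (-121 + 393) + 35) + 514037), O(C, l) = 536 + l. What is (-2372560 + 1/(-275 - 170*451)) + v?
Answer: -182556629201/76945 + 8*√8045 ≈ -2.3718e+6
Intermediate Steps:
v = 8*√8045 (v = √((536 + ((-121 + 393) + 35)) + 514037) = √((536 + (272 + 35)) + 514037) = √((536 + 307) + 514037) = √(843 + 514037) = √514880 = 8*√8045 ≈ 717.55)
(-2372560 + 1/(-275 - 170*451)) + v = (-2372560 + 1/(-275 - 170*451)) + 8*√8045 = (-2372560 + 1/(-275 - 76670)) + 8*√8045 = (-2372560 + 1/(-76945)) + 8*√8045 = (-2372560 - 1/76945) + 8*√8045 = -182556629201/76945 + 8*√8045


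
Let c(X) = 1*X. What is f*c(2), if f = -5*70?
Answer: -700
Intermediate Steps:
c(X) = X
f = -350
f*c(2) = -350*2 = -700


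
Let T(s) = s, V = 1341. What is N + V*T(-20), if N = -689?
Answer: -27509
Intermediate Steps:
N + V*T(-20) = -689 + 1341*(-20) = -689 - 26820 = -27509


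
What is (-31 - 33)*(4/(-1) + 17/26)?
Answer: 2784/13 ≈ 214.15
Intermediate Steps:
(-31 - 33)*(4/(-1) + 17/26) = -64*(4*(-1) + 17*(1/26)) = -64*(-4 + 17/26) = -64*(-87/26) = 2784/13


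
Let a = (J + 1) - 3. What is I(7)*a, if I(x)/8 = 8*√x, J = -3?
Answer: -320*√7 ≈ -846.64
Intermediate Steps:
a = -5 (a = (-3 + 1) - 3 = -2 - 3 = -5)
I(x) = 64*√x (I(x) = 8*(8*√x) = 64*√x)
I(7)*a = (64*√7)*(-5) = -320*√7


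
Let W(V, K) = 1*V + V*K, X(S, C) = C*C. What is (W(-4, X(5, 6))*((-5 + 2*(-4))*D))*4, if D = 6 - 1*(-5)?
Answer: 84656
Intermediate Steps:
D = 11 (D = 6 + 5 = 11)
X(S, C) = C**2
W(V, K) = V + K*V
(W(-4, X(5, 6))*((-5 + 2*(-4))*D))*4 = ((-4*(1 + 6**2))*((-5 + 2*(-4))*11))*4 = ((-4*(1 + 36))*((-5 - 8)*11))*4 = ((-4*37)*(-13*11))*4 = -148*(-143)*4 = 21164*4 = 84656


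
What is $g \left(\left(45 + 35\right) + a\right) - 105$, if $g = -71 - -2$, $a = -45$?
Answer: $-2520$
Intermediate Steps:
$g = -69$ ($g = -71 + 2 = -69$)
$g \left(\left(45 + 35\right) + a\right) - 105 = - 69 \left(\left(45 + 35\right) - 45\right) - 105 = - 69 \left(80 - 45\right) - 105 = \left(-69\right) 35 - 105 = -2415 - 105 = -2520$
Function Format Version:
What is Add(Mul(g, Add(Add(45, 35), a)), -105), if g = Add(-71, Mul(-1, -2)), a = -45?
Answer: -2520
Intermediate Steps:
g = -69 (g = Add(-71, 2) = -69)
Add(Mul(g, Add(Add(45, 35), a)), -105) = Add(Mul(-69, Add(Add(45, 35), -45)), -105) = Add(Mul(-69, Add(80, -45)), -105) = Add(Mul(-69, 35), -105) = Add(-2415, -105) = -2520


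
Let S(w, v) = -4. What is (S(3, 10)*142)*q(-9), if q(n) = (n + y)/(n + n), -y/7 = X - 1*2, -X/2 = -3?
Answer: -10508/9 ≈ -1167.6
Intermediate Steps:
X = 6 (X = -2*(-3) = 6)
y = -28 (y = -7*(6 - 1*2) = -7*(6 - 2) = -7*4 = -28)
q(n) = (-28 + n)/(2*n) (q(n) = (n - 28)/(n + n) = (-28 + n)/((2*n)) = (-28 + n)*(1/(2*n)) = (-28 + n)/(2*n))
(S(3, 10)*142)*q(-9) = (-4*142)*((½)*(-28 - 9)/(-9)) = -284*(-1)*(-37)/9 = -568*37/18 = -10508/9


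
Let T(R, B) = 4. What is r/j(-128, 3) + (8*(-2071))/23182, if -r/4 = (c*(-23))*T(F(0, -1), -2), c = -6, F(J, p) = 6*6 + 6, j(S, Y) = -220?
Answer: 5942612/637505 ≈ 9.3217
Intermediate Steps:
F(J, p) = 42 (F(J, p) = 36 + 6 = 42)
r = -2208 (r = -4*(-6*(-23))*4 = -552*4 = -4*552 = -2208)
r/j(-128, 3) + (8*(-2071))/23182 = -2208/(-220) + (8*(-2071))/23182 = -2208*(-1/220) - 16568*1/23182 = 552/55 - 8284/11591 = 5942612/637505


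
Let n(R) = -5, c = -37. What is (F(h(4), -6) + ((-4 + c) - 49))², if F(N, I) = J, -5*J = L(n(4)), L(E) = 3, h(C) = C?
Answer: 205209/25 ≈ 8208.4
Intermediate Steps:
J = -⅗ (J = -⅕*3 = -⅗ ≈ -0.60000)
F(N, I) = -⅗
(F(h(4), -6) + ((-4 + c) - 49))² = (-⅗ + ((-4 - 37) - 49))² = (-⅗ + (-41 - 49))² = (-⅗ - 90)² = (-453/5)² = 205209/25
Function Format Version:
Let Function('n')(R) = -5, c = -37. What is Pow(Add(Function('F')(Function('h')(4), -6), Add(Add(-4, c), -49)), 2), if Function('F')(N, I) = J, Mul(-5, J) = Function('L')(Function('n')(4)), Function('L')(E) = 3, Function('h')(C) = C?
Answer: Rational(205209, 25) ≈ 8208.4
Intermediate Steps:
J = Rational(-3, 5) (J = Mul(Rational(-1, 5), 3) = Rational(-3, 5) ≈ -0.60000)
Function('F')(N, I) = Rational(-3, 5)
Pow(Add(Function('F')(Function('h')(4), -6), Add(Add(-4, c), -49)), 2) = Pow(Add(Rational(-3, 5), Add(Add(-4, -37), -49)), 2) = Pow(Add(Rational(-3, 5), Add(-41, -49)), 2) = Pow(Add(Rational(-3, 5), -90), 2) = Pow(Rational(-453, 5), 2) = Rational(205209, 25)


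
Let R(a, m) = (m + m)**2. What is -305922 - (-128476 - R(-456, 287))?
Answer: 152030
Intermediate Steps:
R(a, m) = 4*m**2 (R(a, m) = (2*m)**2 = 4*m**2)
-305922 - (-128476 - R(-456, 287)) = -305922 - (-128476 - 4*287**2) = -305922 - (-128476 - 4*82369) = -305922 - (-128476 - 1*329476) = -305922 - (-128476 - 329476) = -305922 - 1*(-457952) = -305922 + 457952 = 152030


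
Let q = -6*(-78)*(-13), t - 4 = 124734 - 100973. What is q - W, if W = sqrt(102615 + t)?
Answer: -6084 - 2*sqrt(31595) ≈ -6439.5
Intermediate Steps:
t = 23765 (t = 4 + (124734 - 100973) = 4 + 23761 = 23765)
W = 2*sqrt(31595) (W = sqrt(102615 + 23765) = sqrt(126380) = 2*sqrt(31595) ≈ 355.50)
q = -6084 (q = 468*(-13) = -6084)
q - W = -6084 - 2*sqrt(31595)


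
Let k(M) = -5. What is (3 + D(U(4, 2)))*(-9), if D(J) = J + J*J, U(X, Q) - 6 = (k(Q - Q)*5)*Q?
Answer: -17055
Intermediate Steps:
U(X, Q) = 6 - 25*Q (U(X, Q) = 6 + (-5*5)*Q = 6 - 25*Q)
D(J) = J + J²
(3 + D(U(4, 2)))*(-9) = (3 + (6 - 25*2)*(1 + (6 - 25*2)))*(-9) = (3 + (6 - 50)*(1 + (6 - 50)))*(-9) = (3 - 44*(1 - 44))*(-9) = (3 - 44*(-43))*(-9) = (3 + 1892)*(-9) = 1895*(-9) = -17055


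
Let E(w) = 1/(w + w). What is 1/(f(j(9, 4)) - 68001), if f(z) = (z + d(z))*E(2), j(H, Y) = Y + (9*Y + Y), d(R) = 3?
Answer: -4/271957 ≈ -1.4708e-5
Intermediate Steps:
E(w) = 1/(2*w)
j(H, Y) = 11*Y (j(H, Y) = Y + 10*Y = 11*Y)
f(z) = 3/4 + z/4 (f(z) = (z + 3)*((1/2)/2) = (3 + z)*((1/2)*(1/2)) = (3 + z)*(1/4) = 3/4 + z/4)
1/(f(j(9, 4)) - 68001) = 1/((3/4 + (11*4)/4) - 68001) = 1/((3/4 + (1/4)*44) - 68001) = 1/((3/4 + 11) - 68001) = 1/(47/4 - 68001) = 1/(-271957/4) = -4/271957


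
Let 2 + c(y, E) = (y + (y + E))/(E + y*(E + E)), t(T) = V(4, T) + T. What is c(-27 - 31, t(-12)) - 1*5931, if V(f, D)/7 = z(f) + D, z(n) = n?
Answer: -504307/85 ≈ -5933.0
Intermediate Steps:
V(f, D) = 7*D + 7*f (V(f, D) = 7*(f + D) = 7*(D + f) = 7*D + 7*f)
t(T) = 28 + 8*T (t(T) = (7*T + 7*4) + T = (7*T + 28) + T = (28 + 7*T) + T = 28 + 8*T)
c(y, E) = -2 + (E + 2*y)/(E + 2*E*y) (c(y, E) = -2 + (y + (y + E))/(E + y*(E + E)) = -2 + (y + (E + y))/(E + y*(2*E)) = -2 + (E + 2*y)/(E + 2*E*y))
c(-27 - 31, t(-12)) - 1*5931 = (-(28 + 8*(-12)) + 2*(-27 - 31) - 4*(28 + 8*(-12))*(-27 - 31))/((28 + 8*(-12))*(1 + 2*(-27 - 31))) - 1*5931 = (-(28 - 96) + 2*(-58) - 4*(28 - 96)*(-58))/((28 - 96)*(1 + 2*(-58))) - 5931 = (-1*(-68) - 116 - 4*(-68)*(-58))/((-68)*(1 - 116)) - 5931 = -1/68*(68 - 116 - 15776)/(-115) - 5931 = -1/68*(-1/115)*(-15824) - 5931 = -172/85 - 5931 = -504307/85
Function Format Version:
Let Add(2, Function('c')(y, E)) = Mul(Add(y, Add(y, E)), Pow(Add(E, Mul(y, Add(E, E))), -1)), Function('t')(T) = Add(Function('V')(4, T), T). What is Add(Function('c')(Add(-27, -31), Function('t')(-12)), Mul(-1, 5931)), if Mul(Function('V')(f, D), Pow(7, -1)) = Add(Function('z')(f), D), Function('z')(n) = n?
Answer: Rational(-504307, 85) ≈ -5933.0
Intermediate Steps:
Function('V')(f, D) = Add(Mul(7, D), Mul(7, f)) (Function('V')(f, D) = Mul(7, Add(f, D)) = Mul(7, Add(D, f)) = Add(Mul(7, D), Mul(7, f)))
Function('t')(T) = Add(28, Mul(8, T)) (Function('t')(T) = Add(Add(Mul(7, T), Mul(7, 4)), T) = Add(Add(Mul(7, T), 28), T) = Add(Add(28, Mul(7, T)), T) = Add(28, Mul(8, T)))
Function('c')(y, E) = Add(-2, Mul(Pow(Add(E, Mul(2, E, y)), -1), Add(E, Mul(2, y)))) (Function('c')(y, E) = Add(-2, Mul(Add(y, Add(y, E)), Pow(Add(E, Mul(y, Add(E, E))), -1))) = Add(-2, Mul(Add(y, Add(E, y)), Pow(Add(E, Mul(y, Mul(2, E))), -1))) = Add(-2, Mul(Add(E, Mul(2, y)), Pow(Add(E, Mul(2, E, y)), -1))) = Add(-2, Mul(Pow(Add(E, Mul(2, E, y)), -1), Add(E, Mul(2, y)))))
Add(Function('c')(Add(-27, -31), Function('t')(-12)), Mul(-1, 5931)) = Add(Mul(Pow(Add(28, Mul(8, -12)), -1), Pow(Add(1, Mul(2, Add(-27, -31))), -1), Add(Mul(-1, Add(28, Mul(8, -12))), Mul(2, Add(-27, -31)), Mul(-4, Add(28, Mul(8, -12)), Add(-27, -31)))), Mul(-1, 5931)) = Add(Mul(Pow(Add(28, -96), -1), Pow(Add(1, Mul(2, -58)), -1), Add(Mul(-1, Add(28, -96)), Mul(2, -58), Mul(-4, Add(28, -96), -58))), -5931) = Add(Mul(Pow(-68, -1), Pow(Add(1, -116), -1), Add(Mul(-1, -68), -116, Mul(-4, -68, -58))), -5931) = Add(Mul(Rational(-1, 68), Pow(-115, -1), Add(68, -116, -15776)), -5931) = Add(Mul(Rational(-1, 68), Rational(-1, 115), -15824), -5931) = Add(Rational(-172, 85), -5931) = Rational(-504307, 85)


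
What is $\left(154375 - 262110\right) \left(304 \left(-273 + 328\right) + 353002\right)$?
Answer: $-39831999670$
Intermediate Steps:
$\left(154375 - 262110\right) \left(304 \left(-273 + 328\right) + 353002\right) = - 107735 \left(304 \cdot 55 + 353002\right) = - 107735 \left(16720 + 353002\right) = \left(-107735\right) 369722 = -39831999670$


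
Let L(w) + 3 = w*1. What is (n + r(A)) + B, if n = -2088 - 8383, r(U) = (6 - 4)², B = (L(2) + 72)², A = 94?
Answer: -5426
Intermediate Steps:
L(w) = -3 + w (L(w) = -3 + w*1 = -3 + w)
B = 5041 (B = ((-3 + 2) + 72)² = (-1 + 72)² = 71² = 5041)
r(U) = 4 (r(U) = 2² = 4)
n = -10471
(n + r(A)) + B = (-10471 + 4) + 5041 = -10467 + 5041 = -5426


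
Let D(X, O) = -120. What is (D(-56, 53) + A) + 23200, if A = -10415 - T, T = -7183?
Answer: 19848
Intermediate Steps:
A = -3232 (A = -10415 - 1*(-7183) = -10415 + 7183 = -3232)
(D(-56, 53) + A) + 23200 = (-120 - 3232) + 23200 = -3352 + 23200 = 19848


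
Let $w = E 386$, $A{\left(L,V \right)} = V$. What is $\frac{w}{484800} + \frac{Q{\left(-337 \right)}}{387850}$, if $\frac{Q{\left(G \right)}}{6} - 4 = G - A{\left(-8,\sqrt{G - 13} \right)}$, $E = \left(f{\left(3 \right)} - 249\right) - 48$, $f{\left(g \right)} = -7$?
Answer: $- \frac{29050313}{117518550} - \frac{3 i \sqrt{14}}{38785} \approx -0.2472 - 0.00028942 i$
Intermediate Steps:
$E = -304$ ($E = \left(-7 - 249\right) - 48 = -256 - 48 = -304$)
$w = -117344$ ($w = \left(-304\right) 386 = -117344$)
$Q{\left(G \right)} = 24 - 6 \sqrt{-13 + G} + 6 G$ ($Q{\left(G \right)} = 24 + 6 \left(G - \sqrt{G - 13}\right) = 24 + 6 \left(G - \sqrt{-13 + G}\right) = 24 + \left(- 6 \sqrt{-13 + G} + 6 G\right) = 24 - 6 \sqrt{-13 + G} + 6 G$)
$\frac{w}{484800} + \frac{Q{\left(-337 \right)}}{387850} = - \frac{117344}{484800} + \frac{24 - 6 \sqrt{-13 - 337} + 6 \left(-337\right)}{387850} = \left(-117344\right) \frac{1}{484800} + \left(24 - 6 \sqrt{-350} - 2022\right) \frac{1}{387850} = - \frac{3667}{15150} + \left(24 - 6 \cdot 5 i \sqrt{14} - 2022\right) \frac{1}{387850} = - \frac{3667}{15150} + \left(24 - 30 i \sqrt{14} - 2022\right) \frac{1}{387850} = - \frac{3667}{15150} + \left(-1998 - 30 i \sqrt{14}\right) \frac{1}{387850} = - \frac{3667}{15150} - \left(\frac{999}{193925} + \frac{3 i \sqrt{14}}{38785}\right) = - \frac{29050313}{117518550} - \frac{3 i \sqrt{14}}{38785}$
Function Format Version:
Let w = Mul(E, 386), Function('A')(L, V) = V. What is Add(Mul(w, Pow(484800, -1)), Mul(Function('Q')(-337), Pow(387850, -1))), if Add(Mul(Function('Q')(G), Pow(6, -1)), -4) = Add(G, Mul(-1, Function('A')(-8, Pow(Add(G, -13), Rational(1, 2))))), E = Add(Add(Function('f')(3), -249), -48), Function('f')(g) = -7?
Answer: Add(Rational(-29050313, 117518550), Mul(Rational(-3, 38785), I, Pow(14, Rational(1, 2)))) ≈ Add(-0.24720, Mul(-0.00028942, I))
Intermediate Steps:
E = -304 (E = Add(Add(-7, -249), -48) = Add(-256, -48) = -304)
w = -117344 (w = Mul(-304, 386) = -117344)
Function('Q')(G) = Add(24, Mul(-6, Pow(Add(-13, G), Rational(1, 2))), Mul(6, G)) (Function('Q')(G) = Add(24, Mul(6, Add(G, Mul(-1, Pow(Add(G, -13), Rational(1, 2)))))) = Add(24, Mul(6, Add(G, Mul(-1, Pow(Add(-13, G), Rational(1, 2)))))) = Add(24, Add(Mul(-6, Pow(Add(-13, G), Rational(1, 2))), Mul(6, G))) = Add(24, Mul(-6, Pow(Add(-13, G), Rational(1, 2))), Mul(6, G)))
Add(Mul(w, Pow(484800, -1)), Mul(Function('Q')(-337), Pow(387850, -1))) = Add(Mul(-117344, Pow(484800, -1)), Mul(Add(24, Mul(-6, Pow(Add(-13, -337), Rational(1, 2))), Mul(6, -337)), Pow(387850, -1))) = Add(Mul(-117344, Rational(1, 484800)), Mul(Add(24, Mul(-6, Pow(-350, Rational(1, 2))), -2022), Rational(1, 387850))) = Add(Rational(-3667, 15150), Mul(Add(24, Mul(-6, Mul(5, I, Pow(14, Rational(1, 2)))), -2022), Rational(1, 387850))) = Add(Rational(-3667, 15150), Mul(Add(24, Mul(-30, I, Pow(14, Rational(1, 2))), -2022), Rational(1, 387850))) = Add(Rational(-3667, 15150), Mul(Add(-1998, Mul(-30, I, Pow(14, Rational(1, 2)))), Rational(1, 387850))) = Add(Rational(-3667, 15150), Add(Rational(-999, 193925), Mul(Rational(-3, 38785), I, Pow(14, Rational(1, 2))))) = Add(Rational(-29050313, 117518550), Mul(Rational(-3, 38785), I, Pow(14, Rational(1, 2))))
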